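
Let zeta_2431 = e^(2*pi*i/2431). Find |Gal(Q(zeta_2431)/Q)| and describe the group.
|Gal(Q(zeta_2431)/Q)| = phi(2431) = 1920; group ≅ (Z/2431Z)^* ≅ Z/10Z × Z/12Z × Z/16Z

The n-th cyclotomic polynomial Φ_2431(x) is the minimal polynomial of zeta_2431 over Q and has degree phi(2431) = 1920. So Q(zeta_2431) is a degree-1920 Galois extension with Galois group (Z/2431Z)^*. By CRT, (Z/2431Z)^* ≅ (Z/11Z)^* × (Z/13Z)^* × (Z/17Z)^*. Each prime-power unit group is (Z/11Z)^* ≅ Z/10Z; (Z/13Z)^* ≅ Z/12Z; (Z/17Z)^* ≅ Z/16Z. Hence Gal(Q(zeta_2431)/Q) ≅ Z/10Z × Z/12Z × Z/16Z.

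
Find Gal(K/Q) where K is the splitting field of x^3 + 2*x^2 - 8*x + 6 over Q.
Gal(K/Q) = S_3 (symmetric group of order 6)

Compute the discriminant of x^3 + (2)*x^2 + (-8)*x + (6): Δ = -588. Since Δ is not a rational square, the Galois group is not contained in A_3; it must be the full S_3 (irreducibility of the cubic rules out anything smaller).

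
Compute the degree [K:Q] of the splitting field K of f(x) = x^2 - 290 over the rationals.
[K:Q] = 2

The polynomial x^2 - 290 is irreducible over Q since 290 is not a perfect square. Its splitting field is Q(sqrt(290)), which has degree 2 over Q.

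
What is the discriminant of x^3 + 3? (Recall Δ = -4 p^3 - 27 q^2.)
Δ = -243

For a depressed cubic x^3 + p x + q the discriminant is Δ = -4 p^3 - 27 q^2 = -4*(0)^3 - 27*(3)^2 = 0 - 243 = -243.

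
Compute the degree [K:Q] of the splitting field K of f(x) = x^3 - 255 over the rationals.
[K:Q] = 6

x^3 - 255 has one real root r = 255^(1/3) and two complex roots r*zeta_3, r*zeta_3^2 where zeta_3 = e^(2*pi*i/3). The splitting field is Q(r, zeta_3). [Q(r):Q] = 3 and [Q(zeta_3):Q] = 2 with gcd = 1, so [Q(r, zeta_3):Q] = 3 * 2 = 6.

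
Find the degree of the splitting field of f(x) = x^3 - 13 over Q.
[K:Q] = 6

x^3 - 13 has one real root r = 13^(1/3) and two complex roots r*zeta_3, r*zeta_3^2 where zeta_3 = e^(2*pi*i/3). The splitting field is Q(r, zeta_3). [Q(r):Q] = 3 and [Q(zeta_3):Q] = 2 with gcd = 1, so [Q(r, zeta_3):Q] = 3 * 2 = 6.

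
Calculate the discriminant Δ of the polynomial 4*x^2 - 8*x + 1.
Δ = 48

For a quadratic a x^2 + b x + c the discriminant is Δ = b^2 - 4ac = (-8)^2 - 4*(4)*(1) = 64 - (16) = 48.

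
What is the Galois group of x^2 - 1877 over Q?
Gal(K/Q) = Z/2Z (cyclic of order 2)

x^2 - 1877 is irreducible over Q since 1877 is not a rational square. The splitting field Q(sqrt(1877)) has degree 2 over Q, and its unique nontrivial automorphism is sqrt(1877) ↦ -sqrt(1877). Hence Gal(Q(sqrt(1877))/Q) = Z/2Z.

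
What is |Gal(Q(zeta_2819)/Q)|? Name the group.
|Gal(Q(zeta_2819)/Q)| = phi(2819) = 2818; group ≅ (Z/2819Z)^* ≅ Z/2818Z

The n-th cyclotomic polynomial Φ_2819(x) is the minimal polynomial of zeta_2819 over Q and has degree phi(2819) = 2818. So Q(zeta_2819) is a degree-2818 Galois extension with Galois group (Z/2819Z)^*. (Z/2819Z)^* is cyclic since 2819 is an odd prime power (or 4). Hence Gal(Q(zeta_2819)/Q) ≅ Z/2818Z.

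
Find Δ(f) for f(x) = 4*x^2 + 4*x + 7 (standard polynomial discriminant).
Δ = -96

For a quadratic a x^2 + b x + c the discriminant is Δ = b^2 - 4ac = (4)^2 - 4*(4)*(7) = 16 - (112) = -96.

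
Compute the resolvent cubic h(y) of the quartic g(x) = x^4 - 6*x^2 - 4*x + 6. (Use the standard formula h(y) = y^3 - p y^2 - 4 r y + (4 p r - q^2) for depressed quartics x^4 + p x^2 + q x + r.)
h(y) = y^3 + 6*y^2 - 24*y - 160

Identify coefficients: p = -6, q = -4, r = 6.
Plug into h(y) = y^3 - p y^2 - 4 r y + (4 p r - q^2):
  h(y) = y^3 - (-6) y^2 - 4*(6) y + (4*(-6)*(6) - (-4)^2)
       = y^3 + (6) y^2 + (-24) y + (-160).
Simplifying: h(y) = y^3 + 6*y^2 - 24*y - 160.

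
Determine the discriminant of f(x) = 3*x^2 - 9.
Δ = 108

For a quadratic a x^2 + b x + c the discriminant is Δ = b^2 - 4ac = (0)^2 - 4*(3)*(-9) = 0 - (-108) = 108.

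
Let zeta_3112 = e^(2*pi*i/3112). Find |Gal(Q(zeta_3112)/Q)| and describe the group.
|Gal(Q(zeta_3112)/Q)| = phi(3112) = 1552; group ≅ (Z/3112Z)^* ≅ Z/2Z × Z/2Z × Z/388Z

The n-th cyclotomic polynomial Φ_3112(x) is the minimal polynomial of zeta_3112 over Q and has degree phi(3112) = 1552. So Q(zeta_3112) is a degree-1552 Galois extension with Galois group (Z/3112Z)^*. By CRT, (Z/3112Z)^* ≅ (Z/8Z)^* × (Z/389Z)^*. Each prime-power unit group is (Z/8Z)^* ≅ Z/2Z × Z/2Z; (Z/389Z)^* ≅ Z/388Z. Hence Gal(Q(zeta_3112)/Q) ≅ Z/2Z × Z/2Z × Z/388Z.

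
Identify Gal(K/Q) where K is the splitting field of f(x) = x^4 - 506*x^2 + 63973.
Gal(K/Q) = V_4 (Klein four-group, Z/2Z × Z/2Z)

f factors as (x^2 - 247)(x^2 - 259), so the splitting field is K = Q(sqrt(247), sqrt(259)). The elements 247, 259, 63973 are all non-squares in Q, so sqrt(247) and sqrt(259) generate independent quadratic extensions. Thus [K:Q] = 4 and Gal(K/Q) is generated by the two order-2 automorphisms sqrt(247) ↦ -sqrt(247) and sqrt(259) ↦ -sqrt(259), giving V_4.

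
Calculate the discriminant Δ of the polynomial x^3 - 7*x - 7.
Δ = 49

For a depressed cubic x^3 + p x + q the discriminant is Δ = -4 p^3 - 27 q^2 = -4*(-7)^3 - 27*(-7)^2 = 1372 - 1323 = 49.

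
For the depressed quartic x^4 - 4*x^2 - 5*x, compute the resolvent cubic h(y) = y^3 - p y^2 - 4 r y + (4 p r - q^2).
h(y) = y^3 + 4*y^2 - 25

Identify coefficients: p = -4, q = -5, r = 0.
Plug into h(y) = y^3 - p y^2 - 4 r y + (4 p r - q^2):
  h(y) = y^3 - (-4) y^2 - 4*(0) y + (4*(-4)*(0) - (-5)^2)
       = y^3 + (4) y^2 + (0) y + (-25).
Simplifying: h(y) = y^3 + 4*y^2 - 25.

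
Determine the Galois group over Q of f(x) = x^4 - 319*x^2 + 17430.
Gal(K/Q) = V_4 (Klein four-group, Z/2Z × Z/2Z)

f factors as (x^2 - 249)(x^2 - 70), so the splitting field is K = Q(sqrt(249), sqrt(70)). The elements 249, 70, 17430 are all non-squares in Q, so sqrt(249) and sqrt(70) generate independent quadratic extensions. Thus [K:Q] = 4 and Gal(K/Q) is generated by the two order-2 automorphisms sqrt(249) ↦ -sqrt(249) and sqrt(70) ↦ -sqrt(70), giving V_4.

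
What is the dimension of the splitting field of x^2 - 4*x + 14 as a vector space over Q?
[K:Q] = 2

The discriminant of x^2 + (-4)*x + (14) is b^2 - 4c = 16 - (56) = -40. Since -40 is not a perfect square in Q, the polynomial is irreducible over Q. Its two roots generate a degree-2 extension, so [K:Q] = 2.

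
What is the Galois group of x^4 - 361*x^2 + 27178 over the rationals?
Gal(K/Q) = V_4 (Klein four-group, Z/2Z × Z/2Z)

f factors as (x^2 - 107)(x^2 - 254), so the splitting field is K = Q(sqrt(107), sqrt(254)). The elements 107, 254, 27178 are all non-squares in Q, so sqrt(107) and sqrt(254) generate independent quadratic extensions. Thus [K:Q] = 4 and Gal(K/Q) is generated by the two order-2 automorphisms sqrt(107) ↦ -sqrt(107) and sqrt(254) ↦ -sqrt(254), giving V_4.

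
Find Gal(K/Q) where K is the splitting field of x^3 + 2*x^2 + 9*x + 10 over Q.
Gal(K/Q) = S_3 (symmetric group of order 6)

Compute the discriminant of x^3 + (2)*x^2 + (9)*x + (10): Δ = -2372. Since Δ is not a rational square, the Galois group is not contained in A_3; it must be the full S_3 (irreducibility of the cubic rules out anything smaller).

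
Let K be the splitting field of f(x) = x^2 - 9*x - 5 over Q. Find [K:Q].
[K:Q] = 2

The discriminant of x^2 + (-9)*x + (-5) is b^2 - 4c = 81 - (-20) = 101. Since 101 is not a perfect square in Q, the polynomial is irreducible over Q. Its two roots generate a degree-2 extension, so [K:Q] = 2.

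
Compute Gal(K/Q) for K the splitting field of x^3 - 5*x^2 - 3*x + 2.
Gal(K/Q) = S_3 (symmetric group of order 6)

Compute the discriminant of x^3 + (-5)*x^2 + (-3)*x + (2): Δ = 1765. Since Δ is not a rational square, the Galois group is not contained in A_3; it must be the full S_3 (irreducibility of the cubic rules out anything smaller).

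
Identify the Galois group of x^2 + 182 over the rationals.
Gal(K/Q) = Z/2Z (cyclic of order 2)

x^2 + 182 is irreducible over Q since -182 is not a rational square. The splitting field Q(sqrt(-182)) has degree 2 over Q, and its unique nontrivial automorphism is sqrt(-182) ↦ -sqrt(-182). Hence Gal(Q(sqrt(-182))/Q) = Z/2Z.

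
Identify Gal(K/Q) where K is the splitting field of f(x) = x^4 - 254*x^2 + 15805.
Gal(K/Q) = V_4 (Klein four-group, Z/2Z × Z/2Z)

f factors as (x^2 - 109)(x^2 - 145), so the splitting field is K = Q(sqrt(109), sqrt(145)). The elements 109, 145, 15805 are all non-squares in Q, so sqrt(109) and sqrt(145) generate independent quadratic extensions. Thus [K:Q] = 4 and Gal(K/Q) is generated by the two order-2 automorphisms sqrt(109) ↦ -sqrt(109) and sqrt(145) ↦ -sqrt(145), giving V_4.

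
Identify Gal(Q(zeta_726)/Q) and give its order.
|Gal(Q(zeta_726)/Q)| = phi(726) = 220; group ≅ (Z/726Z)^* ≅ Z/2Z × Z/110Z

The n-th cyclotomic polynomial Φ_726(x) is the minimal polynomial of zeta_726 over Q and has degree phi(726) = 220. So Q(zeta_726) is a degree-220 Galois extension with Galois group (Z/726Z)^*. By CRT, (Z/726Z)^* ≅ (Z/2Z)^* × (Z/3Z)^* × (Z/121Z)^*. Each prime-power unit group is (Z/2Z)^* ≅ trivial group (order 1); (Z/3Z)^* ≅ Z/2Z; (Z/121Z)^* ≅ Z/110Z. Hence Gal(Q(zeta_726)/Q) ≅ Z/2Z × Z/110Z.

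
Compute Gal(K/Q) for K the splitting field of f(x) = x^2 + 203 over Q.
Gal(K/Q) = Z/2Z (cyclic of order 2)

x^2 + 203 is irreducible over Q since -203 is not a rational square. The splitting field Q(sqrt(-203)) has degree 2 over Q, and its unique nontrivial automorphism is sqrt(-203) ↦ -sqrt(-203). Hence Gal(Q(sqrt(-203))/Q) = Z/2Z.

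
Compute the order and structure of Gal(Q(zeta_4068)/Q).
|Gal(Q(zeta_4068)/Q)| = phi(4068) = 1344; group ≅ (Z/4068Z)^* ≅ Z/2Z × Z/6Z × Z/112Z

The n-th cyclotomic polynomial Φ_4068(x) is the minimal polynomial of zeta_4068 over Q and has degree phi(4068) = 1344. So Q(zeta_4068) is a degree-1344 Galois extension with Galois group (Z/4068Z)^*. By CRT, (Z/4068Z)^* ≅ (Z/4Z)^* × (Z/9Z)^* × (Z/113Z)^*. Each prime-power unit group is (Z/4Z)^* ≅ Z/2Z; (Z/9Z)^* ≅ Z/6Z; (Z/113Z)^* ≅ Z/112Z. Hence Gal(Q(zeta_4068)/Q) ≅ Z/2Z × Z/6Z × Z/112Z.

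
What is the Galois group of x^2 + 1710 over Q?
Gal(K/Q) = Z/2Z (cyclic of order 2)

x^2 + 1710 is irreducible over Q since -1710 is not a rational square. The splitting field Q(sqrt(-1710)) has degree 2 over Q, and its unique nontrivial automorphism is sqrt(-1710) ↦ -sqrt(-1710). Hence Gal(Q(sqrt(-1710))/Q) = Z/2Z.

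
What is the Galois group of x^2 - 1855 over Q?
Gal(K/Q) = Z/2Z (cyclic of order 2)

x^2 - 1855 is irreducible over Q since 1855 is not a rational square. The splitting field Q(sqrt(1855)) has degree 2 over Q, and its unique nontrivial automorphism is sqrt(1855) ↦ -sqrt(1855). Hence Gal(Q(sqrt(1855))/Q) = Z/2Z.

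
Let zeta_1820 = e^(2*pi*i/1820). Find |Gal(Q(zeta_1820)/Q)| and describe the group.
|Gal(Q(zeta_1820)/Q)| = phi(1820) = 576; group ≅ (Z/1820Z)^* ≅ Z/2Z × Z/4Z × Z/6Z × Z/12Z

The n-th cyclotomic polynomial Φ_1820(x) is the minimal polynomial of zeta_1820 over Q and has degree phi(1820) = 576. So Q(zeta_1820) is a degree-576 Galois extension with Galois group (Z/1820Z)^*. By CRT, (Z/1820Z)^* ≅ (Z/4Z)^* × (Z/5Z)^* × (Z/7Z)^* × (Z/13Z)^*. Each prime-power unit group is (Z/4Z)^* ≅ Z/2Z; (Z/5Z)^* ≅ Z/4Z; (Z/7Z)^* ≅ Z/6Z; (Z/13Z)^* ≅ Z/12Z. Hence Gal(Q(zeta_1820)/Q) ≅ Z/2Z × Z/4Z × Z/6Z × Z/12Z.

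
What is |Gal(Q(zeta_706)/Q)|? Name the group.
|Gal(Q(zeta_706)/Q)| = phi(706) = 352; group ≅ (Z/706Z)^* ≅ Z/352Z

The n-th cyclotomic polynomial Φ_706(x) is the minimal polynomial of zeta_706 over Q and has degree phi(706) = 352. So Q(zeta_706) is a degree-352 Galois extension with Galois group (Z/706Z)^*. By CRT, (Z/706Z)^* ≅ (Z/2Z)^* × (Z/353Z)^*. Each prime-power unit group is (Z/2Z)^* ≅ trivial group (order 1); (Z/353Z)^* ≅ Z/352Z. Hence Gal(Q(zeta_706)/Q) ≅ Z/352Z.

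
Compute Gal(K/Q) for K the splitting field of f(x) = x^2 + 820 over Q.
Gal(K/Q) = Z/2Z (cyclic of order 2)

x^2 + 820 is irreducible over Q since -820 is not a rational square. The splitting field Q(sqrt(-820)) has degree 2 over Q, and its unique nontrivial automorphism is sqrt(-820) ↦ -sqrt(-820). Hence Gal(Q(sqrt(-820))/Q) = Z/2Z.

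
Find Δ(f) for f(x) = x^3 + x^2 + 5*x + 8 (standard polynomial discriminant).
Δ = -1515

For x^3 + a x^2 + b x + c the discriminant is Δ = 18 a b c - 4 a^3 c + a^2 b^2 - 4 b^3 - 27 c^2.
Plug a = 1, b = 5, c = 8:
  18*(1)*(5)*(8) - 4*(1)^3*(8) + (1)^2*(5)^2 - 4*(5)^3 - 27*(8)^2
  = 720 + (-32) + 25 + (-500) + (-1728)
  = -1515.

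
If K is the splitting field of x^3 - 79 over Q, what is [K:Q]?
[K:Q] = 6

x^3 - 79 has one real root r = 79^(1/3) and two complex roots r*zeta_3, r*zeta_3^2 where zeta_3 = e^(2*pi*i/3). The splitting field is Q(r, zeta_3). [Q(r):Q] = 3 and [Q(zeta_3):Q] = 2 with gcd = 1, so [Q(r, zeta_3):Q] = 3 * 2 = 6.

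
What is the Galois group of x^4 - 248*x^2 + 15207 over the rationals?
Gal(K/Q) = V_4 (Klein four-group, Z/2Z × Z/2Z)

f factors as (x^2 - 137)(x^2 - 111), so the splitting field is K = Q(sqrt(137), sqrt(111)). The elements 137, 111, 15207 are all non-squares in Q, so sqrt(137) and sqrt(111) generate independent quadratic extensions. Thus [K:Q] = 4 and Gal(K/Q) is generated by the two order-2 automorphisms sqrt(137) ↦ -sqrt(137) and sqrt(111) ↦ -sqrt(111), giving V_4.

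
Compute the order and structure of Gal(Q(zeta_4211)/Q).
|Gal(Q(zeta_4211)/Q)| = phi(4211) = 4210; group ≅ (Z/4211Z)^* ≅ Z/4210Z

The n-th cyclotomic polynomial Φ_4211(x) is the minimal polynomial of zeta_4211 over Q and has degree phi(4211) = 4210. So Q(zeta_4211) is a degree-4210 Galois extension with Galois group (Z/4211Z)^*. (Z/4211Z)^* is cyclic since 4211 is an odd prime power (or 4). Hence Gal(Q(zeta_4211)/Q) ≅ Z/4210Z.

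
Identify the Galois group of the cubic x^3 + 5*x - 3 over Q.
Gal(K/Q) = S_3 (symmetric group of order 6)

Compute the discriminant of x^3 + (0)*x^2 + (5)*x + (-3): Δ = -743. Since Δ is not a rational square, the Galois group is not contained in A_3; it must be the full S_3 (irreducibility of the cubic rules out anything smaller).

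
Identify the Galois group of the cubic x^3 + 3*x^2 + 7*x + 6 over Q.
Gal(K/Q) = S_3 (symmetric group of order 6)

Compute the discriminant of x^3 + (3)*x^2 + (7)*x + (6): Δ = -283. Since Δ is not a rational square, the Galois group is not contained in A_3; it must be the full S_3 (irreducibility of the cubic rules out anything smaller).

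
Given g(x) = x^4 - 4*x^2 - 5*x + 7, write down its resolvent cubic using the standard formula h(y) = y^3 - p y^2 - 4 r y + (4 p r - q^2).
h(y) = y^3 + 4*y^2 - 28*y - 137

Identify coefficients: p = -4, q = -5, r = 7.
Plug into h(y) = y^3 - p y^2 - 4 r y + (4 p r - q^2):
  h(y) = y^3 - (-4) y^2 - 4*(7) y + (4*(-4)*(7) - (-5)^2)
       = y^3 + (4) y^2 + (-28) y + (-137).
Simplifying: h(y) = y^3 + 4*y^2 - 28*y - 137.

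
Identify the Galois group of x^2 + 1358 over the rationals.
Gal(K/Q) = Z/2Z (cyclic of order 2)

x^2 + 1358 is irreducible over Q since -1358 is not a rational square. The splitting field Q(sqrt(-1358)) has degree 2 over Q, and its unique nontrivial automorphism is sqrt(-1358) ↦ -sqrt(-1358). Hence Gal(Q(sqrt(-1358))/Q) = Z/2Z.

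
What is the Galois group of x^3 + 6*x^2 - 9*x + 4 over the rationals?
Gal(K/Q) = S_3 (symmetric group of order 6)

Compute the discriminant of x^3 + (6)*x^2 + (-9)*x + (4): Δ = -1944. Since Δ is not a rational square, the Galois group is not contained in A_3; it must be the full S_3 (irreducibility of the cubic rules out anything smaller).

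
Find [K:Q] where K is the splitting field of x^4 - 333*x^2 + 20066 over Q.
[K:Q] = 4

f factors as (x^2 - 254)(x^2 - 79); the splitting field is K = Q(sqrt(254), sqrt(79)). Since 254, 79, and 20066 are all non-squares in Q, the three subfields Q(sqrt(254)), Q(sqrt(79)), Q(sqrt(20066)) are distinct degree-2 extensions, so [K:Q] = 4 (Klein four Galois group).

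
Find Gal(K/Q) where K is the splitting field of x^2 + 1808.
Gal(K/Q) = Z/2Z (cyclic of order 2)

x^2 + 1808 is irreducible over Q since -1808 is not a rational square. The splitting field Q(sqrt(-1808)) has degree 2 over Q, and its unique nontrivial automorphism is sqrt(-1808) ↦ -sqrt(-1808). Hence Gal(Q(sqrt(-1808))/Q) = Z/2Z.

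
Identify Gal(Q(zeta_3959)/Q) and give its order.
|Gal(Q(zeta_3959)/Q)| = phi(3959) = 3816; group ≅ (Z/3959Z)^* ≅ Z/36Z × Z/106Z

The n-th cyclotomic polynomial Φ_3959(x) is the minimal polynomial of zeta_3959 over Q and has degree phi(3959) = 3816. So Q(zeta_3959) is a degree-3816 Galois extension with Galois group (Z/3959Z)^*. By CRT, (Z/3959Z)^* ≅ (Z/37Z)^* × (Z/107Z)^*. Each prime-power unit group is (Z/37Z)^* ≅ Z/36Z; (Z/107Z)^* ≅ Z/106Z. Hence Gal(Q(zeta_3959)/Q) ≅ Z/36Z × Z/106Z.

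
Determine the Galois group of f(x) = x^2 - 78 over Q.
Gal(K/Q) = Z/2Z (cyclic of order 2)

x^2 - 78 is irreducible over Q since 78 is not a rational square. The splitting field Q(sqrt(78)) has degree 2 over Q, and its unique nontrivial automorphism is sqrt(78) ↦ -sqrt(78). Hence Gal(Q(sqrt(78))/Q) = Z/2Z.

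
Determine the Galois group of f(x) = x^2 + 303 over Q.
Gal(K/Q) = Z/2Z (cyclic of order 2)

x^2 + 303 is irreducible over Q since -303 is not a rational square. The splitting field Q(sqrt(-303)) has degree 2 over Q, and its unique nontrivial automorphism is sqrt(-303) ↦ -sqrt(-303). Hence Gal(Q(sqrt(-303))/Q) = Z/2Z.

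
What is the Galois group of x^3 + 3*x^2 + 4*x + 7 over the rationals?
Gal(K/Q) = S_3 (symmetric group of order 6)

Compute the discriminant of x^3 + (3)*x^2 + (4)*x + (7): Δ = -679. Since Δ is not a rational square, the Galois group is not contained in A_3; it must be the full S_3 (irreducibility of the cubic rules out anything smaller).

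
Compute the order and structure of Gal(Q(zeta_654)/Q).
|Gal(Q(zeta_654)/Q)| = phi(654) = 216; group ≅ (Z/654Z)^* ≅ Z/2Z × Z/108Z

The n-th cyclotomic polynomial Φ_654(x) is the minimal polynomial of zeta_654 over Q and has degree phi(654) = 216. So Q(zeta_654) is a degree-216 Galois extension with Galois group (Z/654Z)^*. By CRT, (Z/654Z)^* ≅ (Z/2Z)^* × (Z/3Z)^* × (Z/109Z)^*. Each prime-power unit group is (Z/2Z)^* ≅ trivial group (order 1); (Z/3Z)^* ≅ Z/2Z; (Z/109Z)^* ≅ Z/108Z. Hence Gal(Q(zeta_654)/Q) ≅ Z/2Z × Z/108Z.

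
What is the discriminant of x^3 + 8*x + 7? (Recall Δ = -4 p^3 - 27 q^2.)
Δ = -3371

For a depressed cubic x^3 + p x + q the discriminant is Δ = -4 p^3 - 27 q^2 = -4*(8)^3 - 27*(7)^2 = -2048 - 1323 = -3371.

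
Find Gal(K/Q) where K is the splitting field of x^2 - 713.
Gal(K/Q) = Z/2Z (cyclic of order 2)

x^2 - 713 is irreducible over Q since 713 is not a rational square. The splitting field Q(sqrt(713)) has degree 2 over Q, and its unique nontrivial automorphism is sqrt(713) ↦ -sqrt(713). Hence Gal(Q(sqrt(713))/Q) = Z/2Z.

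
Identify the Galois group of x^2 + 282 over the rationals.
Gal(K/Q) = Z/2Z (cyclic of order 2)

x^2 + 282 is irreducible over Q since -282 is not a rational square. The splitting field Q(sqrt(-282)) has degree 2 over Q, and its unique nontrivial automorphism is sqrt(-282) ↦ -sqrt(-282). Hence Gal(Q(sqrt(-282))/Q) = Z/2Z.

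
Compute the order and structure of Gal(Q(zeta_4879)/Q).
|Gal(Q(zeta_4879)/Q)| = phi(4879) = 3840; group ≅ (Z/4879Z)^* ≅ Z/6Z × Z/16Z × Z/40Z

The n-th cyclotomic polynomial Φ_4879(x) is the minimal polynomial of zeta_4879 over Q and has degree phi(4879) = 3840. So Q(zeta_4879) is a degree-3840 Galois extension with Galois group (Z/4879Z)^*. By CRT, (Z/4879Z)^* ≅ (Z/7Z)^* × (Z/17Z)^* × (Z/41Z)^*. Each prime-power unit group is (Z/7Z)^* ≅ Z/6Z; (Z/17Z)^* ≅ Z/16Z; (Z/41Z)^* ≅ Z/40Z. Hence Gal(Q(zeta_4879)/Q) ≅ Z/6Z × Z/16Z × Z/40Z.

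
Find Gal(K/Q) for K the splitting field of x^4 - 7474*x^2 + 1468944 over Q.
Gal(K/Q) = Z/2Z (cyclic of order 2)

f factors as (x^2 - 202)(x^2 - 7272), so the splitting field is K = Q(sqrt(202), sqrt(7272)). The squarefree part of 202 is 202 and the squarefree part of 7272 is also 202, so sqrt(202) and sqrt(7272) are both rational multiples of sqrt(202). Hence Q(sqrt(202)) = Q(sqrt(7272)) = Q(sqrt(202)), and the splitting field collapses to a single degree-2 extension with Galois group Z/2Z.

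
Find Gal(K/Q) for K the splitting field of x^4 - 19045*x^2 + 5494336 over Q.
Gal(K/Q) = Z/2Z (cyclic of order 2)

f factors as (x^2 - 293)(x^2 - 18752), so the splitting field is K = Q(sqrt(293), sqrt(18752)). The squarefree part of 293 is 293 and the squarefree part of 18752 is also 293, so sqrt(293) and sqrt(18752) are both rational multiples of sqrt(293). Hence Q(sqrt(293)) = Q(sqrt(18752)) = Q(sqrt(293)), and the splitting field collapses to a single degree-2 extension with Galois group Z/2Z.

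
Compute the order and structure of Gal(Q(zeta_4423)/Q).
|Gal(Q(zeta_4423)/Q)| = phi(4423) = 4422; group ≅ (Z/4423Z)^* ≅ Z/4422Z

The n-th cyclotomic polynomial Φ_4423(x) is the minimal polynomial of zeta_4423 over Q and has degree phi(4423) = 4422. So Q(zeta_4423) is a degree-4422 Galois extension with Galois group (Z/4423Z)^*. (Z/4423Z)^* is cyclic since 4423 is an odd prime power (or 4). Hence Gal(Q(zeta_4423)/Q) ≅ Z/4422Z.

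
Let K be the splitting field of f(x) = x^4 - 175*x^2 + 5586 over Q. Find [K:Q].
[K:Q] = 4

f factors as (x^2 - 42)(x^2 - 133); the splitting field is K = Q(sqrt(42), sqrt(133)). Since 42, 133, and 5586 are all non-squares in Q, the three subfields Q(sqrt(42)), Q(sqrt(133)), Q(sqrt(5586)) are distinct degree-2 extensions, so [K:Q] = 4 (Klein four Galois group).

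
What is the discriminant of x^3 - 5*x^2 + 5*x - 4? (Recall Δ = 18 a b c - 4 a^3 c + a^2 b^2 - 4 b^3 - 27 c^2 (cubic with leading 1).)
Δ = -507

For x^3 + a x^2 + b x + c the discriminant is Δ = 18 a b c - 4 a^3 c + a^2 b^2 - 4 b^3 - 27 c^2.
Plug a = -5, b = 5, c = -4:
  18*(-5)*(5)*(-4) - 4*(-5)^3*(-4) + (-5)^2*(5)^2 - 4*(5)^3 - 27*(-4)^2
  = 1800 + (-2000) + 625 + (-500) + (-432)
  = -507.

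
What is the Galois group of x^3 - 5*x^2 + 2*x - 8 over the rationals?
Gal(K/Q) = S_3 (symmetric group of order 6)

Compute the discriminant of x^3 + (-5)*x^2 + (2)*x + (-8): Δ = -4220. Since Δ is not a rational square, the Galois group is not contained in A_3; it must be the full S_3 (irreducibility of the cubic rules out anything smaller).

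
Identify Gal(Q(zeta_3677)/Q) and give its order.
|Gal(Q(zeta_3677)/Q)| = phi(3677) = 3676; group ≅ (Z/3677Z)^* ≅ Z/3676Z

The n-th cyclotomic polynomial Φ_3677(x) is the minimal polynomial of zeta_3677 over Q and has degree phi(3677) = 3676. So Q(zeta_3677) is a degree-3676 Galois extension with Galois group (Z/3677Z)^*. (Z/3677Z)^* is cyclic since 3677 is an odd prime power (or 4). Hence Gal(Q(zeta_3677)/Q) ≅ Z/3676Z.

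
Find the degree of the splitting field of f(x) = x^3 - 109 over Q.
[K:Q] = 6

x^3 - 109 has one real root r = 109^(1/3) and two complex roots r*zeta_3, r*zeta_3^2 where zeta_3 = e^(2*pi*i/3). The splitting field is Q(r, zeta_3). [Q(r):Q] = 3 and [Q(zeta_3):Q] = 2 with gcd = 1, so [Q(r, zeta_3):Q] = 3 * 2 = 6.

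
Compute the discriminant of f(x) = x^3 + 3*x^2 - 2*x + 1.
Δ = -175

For x^3 + a x^2 + b x + c the discriminant is Δ = 18 a b c - 4 a^3 c + a^2 b^2 - 4 b^3 - 27 c^2.
Plug a = 3, b = -2, c = 1:
  18*(3)*(-2)*(1) - 4*(3)^3*(1) + (3)^2*(-2)^2 - 4*(-2)^3 - 27*(1)^2
  = -108 + (-108) + 36 + (32) + (-27)
  = -175.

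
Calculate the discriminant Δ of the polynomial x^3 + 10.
Δ = -2700

For a depressed cubic x^3 + p x + q the discriminant is Δ = -4 p^3 - 27 q^2 = -4*(0)^3 - 27*(10)^2 = 0 - 2700 = -2700.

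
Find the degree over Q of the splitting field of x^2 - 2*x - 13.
[K:Q] = 2

The discriminant of x^2 + (-2)*x + (-13) is b^2 - 4c = 4 - (-52) = 56. Since 56 is not a perfect square in Q, the polynomial is irreducible over Q. Its two roots generate a degree-2 extension, so [K:Q] = 2.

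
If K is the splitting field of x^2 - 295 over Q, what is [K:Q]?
[K:Q] = 2

The polynomial x^2 - 295 is irreducible over Q since 295 is not a perfect square. Its splitting field is Q(sqrt(295)), which has degree 2 over Q.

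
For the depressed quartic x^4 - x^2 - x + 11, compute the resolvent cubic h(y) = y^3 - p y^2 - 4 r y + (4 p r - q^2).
h(y) = y^3 + y^2 - 44*y - 45

Identify coefficients: p = -1, q = -1, r = 11.
Plug into h(y) = y^3 - p y^2 - 4 r y + (4 p r - q^2):
  h(y) = y^3 - (-1) y^2 - 4*(11) y + (4*(-1)*(11) - (-1)^2)
       = y^3 + (1) y^2 + (-44) y + (-45).
Simplifying: h(y) = y^3 + y^2 - 44*y - 45.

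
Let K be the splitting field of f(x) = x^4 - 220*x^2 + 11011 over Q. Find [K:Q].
[K:Q] = 4

f factors as (x^2 - 77)(x^2 - 143); the splitting field is K = Q(sqrt(77), sqrt(143)). Since 77, 143, and 11011 are all non-squares in Q, the three subfields Q(sqrt(77)), Q(sqrt(143)), Q(sqrt(11011)) are distinct degree-2 extensions, so [K:Q] = 4 (Klein four Galois group).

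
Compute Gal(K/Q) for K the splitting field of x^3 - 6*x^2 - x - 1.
Gal(K/Q) = S_3 (symmetric group of order 6)

Compute the discriminant of x^3 + (-6)*x^2 + (-1)*x + (-1): Δ = -959. Since Δ is not a rational square, the Galois group is not contained in A_3; it must be the full S_3 (irreducibility of the cubic rules out anything smaller).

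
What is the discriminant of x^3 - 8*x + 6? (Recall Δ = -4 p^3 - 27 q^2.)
Δ = 1076

For a depressed cubic x^3 + p x + q the discriminant is Δ = -4 p^3 - 27 q^2 = -4*(-8)^3 - 27*(6)^2 = 2048 - 972 = 1076.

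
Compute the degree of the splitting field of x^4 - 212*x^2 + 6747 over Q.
[K:Q] = 4

f factors as (x^2 - 39)(x^2 - 173); the splitting field is K = Q(sqrt(39), sqrt(173)). Since 39, 173, and 6747 are all non-squares in Q, the three subfields Q(sqrt(39)), Q(sqrt(173)), Q(sqrt(6747)) are distinct degree-2 extensions, so [K:Q] = 4 (Klein four Galois group).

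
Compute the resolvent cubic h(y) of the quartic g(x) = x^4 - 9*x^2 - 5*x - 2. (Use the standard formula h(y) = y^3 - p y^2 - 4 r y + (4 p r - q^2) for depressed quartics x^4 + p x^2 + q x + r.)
h(y) = y^3 + 9*y^2 + 8*y + 47

Identify coefficients: p = -9, q = -5, r = -2.
Plug into h(y) = y^3 - p y^2 - 4 r y + (4 p r - q^2):
  h(y) = y^3 - (-9) y^2 - 4*(-2) y + (4*(-9)*(-2) - (-5)^2)
       = y^3 + (9) y^2 + (8) y + (47).
Simplifying: h(y) = y^3 + 9*y^2 + 8*y + 47.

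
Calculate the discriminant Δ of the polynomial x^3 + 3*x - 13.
Δ = -4671

For a depressed cubic x^3 + p x + q the discriminant is Δ = -4 p^3 - 27 q^2 = -4*(3)^3 - 27*(-13)^2 = -108 - 4563 = -4671.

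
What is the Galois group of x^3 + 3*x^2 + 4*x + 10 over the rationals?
Gal(K/Q) = S_3 (symmetric group of order 6)

Compute the discriminant of x^3 + (3)*x^2 + (4)*x + (10): Δ = -1732. Since Δ is not a rational square, the Galois group is not contained in A_3; it must be the full S_3 (irreducibility of the cubic rules out anything smaller).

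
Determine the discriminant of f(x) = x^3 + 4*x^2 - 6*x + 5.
Δ = -2675

For x^3 + a x^2 + b x + c the discriminant is Δ = 18 a b c - 4 a^3 c + a^2 b^2 - 4 b^3 - 27 c^2.
Plug a = 4, b = -6, c = 5:
  18*(4)*(-6)*(5) - 4*(4)^3*(5) + (4)^2*(-6)^2 - 4*(-6)^3 - 27*(5)^2
  = -2160 + (-1280) + 576 + (864) + (-675)
  = -2675.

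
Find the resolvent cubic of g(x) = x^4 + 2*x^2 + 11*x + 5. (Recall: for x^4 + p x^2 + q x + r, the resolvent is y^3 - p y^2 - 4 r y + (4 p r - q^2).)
h(y) = y^3 - 2*y^2 - 20*y - 81

Identify coefficients: p = 2, q = 11, r = 5.
Plug into h(y) = y^3 - p y^2 - 4 r y + (4 p r - q^2):
  h(y) = y^3 - (2) y^2 - 4*(5) y + (4*(2)*(5) - (11)^2)
       = y^3 + (-2) y^2 + (-20) y + (-81).
Simplifying: h(y) = y^3 - 2*y^2 - 20*y - 81.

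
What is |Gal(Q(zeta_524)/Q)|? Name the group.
|Gal(Q(zeta_524)/Q)| = phi(524) = 260; group ≅ (Z/524Z)^* ≅ Z/2Z × Z/130Z

The n-th cyclotomic polynomial Φ_524(x) is the minimal polynomial of zeta_524 over Q and has degree phi(524) = 260. So Q(zeta_524) is a degree-260 Galois extension with Galois group (Z/524Z)^*. By CRT, (Z/524Z)^* ≅ (Z/4Z)^* × (Z/131Z)^*. Each prime-power unit group is (Z/4Z)^* ≅ Z/2Z; (Z/131Z)^* ≅ Z/130Z. Hence Gal(Q(zeta_524)/Q) ≅ Z/2Z × Z/130Z.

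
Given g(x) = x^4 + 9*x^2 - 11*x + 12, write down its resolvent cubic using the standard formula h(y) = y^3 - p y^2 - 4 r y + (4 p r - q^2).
h(y) = y^3 - 9*y^2 - 48*y + 311

Identify coefficients: p = 9, q = -11, r = 12.
Plug into h(y) = y^3 - p y^2 - 4 r y + (4 p r - q^2):
  h(y) = y^3 - (9) y^2 - 4*(12) y + (4*(9)*(12) - (-11)^2)
       = y^3 + (-9) y^2 + (-48) y + (311).
Simplifying: h(y) = y^3 - 9*y^2 - 48*y + 311.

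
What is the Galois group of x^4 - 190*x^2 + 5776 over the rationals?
Gal(K/Q) = Z/2Z (cyclic of order 2)

f factors as (x^2 - 152)(x^2 - 38), so the splitting field is K = Q(sqrt(152), sqrt(38)). The squarefree part of 152 is 38 and the squarefree part of 38 is also 38, so sqrt(152) and sqrt(38) are both rational multiples of sqrt(38). Hence Q(sqrt(152)) = Q(sqrt(38)) = Q(sqrt(38)), and the splitting field collapses to a single degree-2 extension with Galois group Z/2Z.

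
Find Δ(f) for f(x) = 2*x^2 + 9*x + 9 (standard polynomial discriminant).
Δ = 9

For a quadratic a x^2 + b x + c the discriminant is Δ = b^2 - 4ac = (9)^2 - 4*(2)*(9) = 81 - (72) = 9.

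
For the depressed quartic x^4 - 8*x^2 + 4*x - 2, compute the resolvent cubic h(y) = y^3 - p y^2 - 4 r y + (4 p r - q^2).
h(y) = y^3 + 8*y^2 + 8*y + 48

Identify coefficients: p = -8, q = 4, r = -2.
Plug into h(y) = y^3 - p y^2 - 4 r y + (4 p r - q^2):
  h(y) = y^3 - (-8) y^2 - 4*(-2) y + (4*(-8)*(-2) - (4)^2)
       = y^3 + (8) y^2 + (8) y + (48).
Simplifying: h(y) = y^3 + 8*y^2 + 8*y + 48.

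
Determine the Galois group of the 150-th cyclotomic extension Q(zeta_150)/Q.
|Gal(Q(zeta_150)/Q)| = phi(150) = 40; group ≅ (Z/150Z)^* ≅ Z/2Z × Z/20Z

The n-th cyclotomic polynomial Φ_150(x) is the minimal polynomial of zeta_150 over Q and has degree phi(150) = 40. So Q(zeta_150) is a degree-40 Galois extension with Galois group (Z/150Z)^*. By CRT, (Z/150Z)^* ≅ (Z/2Z)^* × (Z/3Z)^* × (Z/25Z)^*. Each prime-power unit group is (Z/2Z)^* ≅ trivial group (order 1); (Z/3Z)^* ≅ Z/2Z; (Z/25Z)^* ≅ Z/20Z. Hence Gal(Q(zeta_150)/Q) ≅ Z/2Z × Z/20Z.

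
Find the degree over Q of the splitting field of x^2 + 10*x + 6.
[K:Q] = 2

The discriminant of x^2 + (10)*x + (6) is b^2 - 4c = 100 - (24) = 76. Since 76 is not a perfect square in Q, the polynomial is irreducible over Q. Its two roots generate a degree-2 extension, so [K:Q] = 2.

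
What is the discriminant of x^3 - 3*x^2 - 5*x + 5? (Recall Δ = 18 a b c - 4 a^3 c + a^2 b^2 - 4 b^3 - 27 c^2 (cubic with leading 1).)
Δ = 1940

For x^3 + a x^2 + b x + c the discriminant is Δ = 18 a b c - 4 a^3 c + a^2 b^2 - 4 b^3 - 27 c^2.
Plug a = -3, b = -5, c = 5:
  18*(-3)*(-5)*(5) - 4*(-3)^3*(5) + (-3)^2*(-5)^2 - 4*(-5)^3 - 27*(5)^2
  = 1350 + (540) + 225 + (500) + (-675)
  = 1940.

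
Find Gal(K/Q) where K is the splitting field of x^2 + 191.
Gal(K/Q) = Z/2Z (cyclic of order 2)

x^2 + 191 is irreducible over Q since -191 is not a rational square. The splitting field Q(sqrt(-191)) has degree 2 over Q, and its unique nontrivial automorphism is sqrt(-191) ↦ -sqrt(-191). Hence Gal(Q(sqrt(-191))/Q) = Z/2Z.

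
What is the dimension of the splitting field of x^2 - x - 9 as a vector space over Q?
[K:Q] = 2

The discriminant of x^2 + (-1)*x + (-9) is b^2 - 4c = 1 - (-36) = 37. Since 37 is not a perfect square in Q, the polynomial is irreducible over Q. Its two roots generate a degree-2 extension, so [K:Q] = 2.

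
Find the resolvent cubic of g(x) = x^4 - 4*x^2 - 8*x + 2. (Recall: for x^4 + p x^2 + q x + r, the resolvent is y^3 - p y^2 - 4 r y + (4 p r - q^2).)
h(y) = y^3 + 4*y^2 - 8*y - 96

Identify coefficients: p = -4, q = -8, r = 2.
Plug into h(y) = y^3 - p y^2 - 4 r y + (4 p r - q^2):
  h(y) = y^3 - (-4) y^2 - 4*(2) y + (4*(-4)*(2) - (-8)^2)
       = y^3 + (4) y^2 + (-8) y + (-96).
Simplifying: h(y) = y^3 + 4*y^2 - 8*y - 96.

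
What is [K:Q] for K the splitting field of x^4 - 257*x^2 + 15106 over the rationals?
[K:Q] = 4

f factors as (x^2 - 91)(x^2 - 166); the splitting field is K = Q(sqrt(91), sqrt(166)). Since 91, 166, and 15106 are all non-squares in Q, the three subfields Q(sqrt(91)), Q(sqrt(166)), Q(sqrt(15106)) are distinct degree-2 extensions, so [K:Q] = 4 (Klein four Galois group).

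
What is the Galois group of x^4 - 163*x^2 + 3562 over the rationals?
Gal(K/Q) = V_4 (Klein four-group, Z/2Z × Z/2Z)

f factors as (x^2 - 26)(x^2 - 137), so the splitting field is K = Q(sqrt(26), sqrt(137)). The elements 26, 137, 3562 are all non-squares in Q, so sqrt(26) and sqrt(137) generate independent quadratic extensions. Thus [K:Q] = 4 and Gal(K/Q) is generated by the two order-2 automorphisms sqrt(26) ↦ -sqrt(26) and sqrt(137) ↦ -sqrt(137), giving V_4.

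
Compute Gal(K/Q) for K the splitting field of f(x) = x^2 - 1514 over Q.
Gal(K/Q) = Z/2Z (cyclic of order 2)

x^2 - 1514 is irreducible over Q since 1514 is not a rational square. The splitting field Q(sqrt(1514)) has degree 2 over Q, and its unique nontrivial automorphism is sqrt(1514) ↦ -sqrt(1514). Hence Gal(Q(sqrt(1514))/Q) = Z/2Z.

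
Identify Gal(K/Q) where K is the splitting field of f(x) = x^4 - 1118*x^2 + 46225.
Gal(K/Q) = Z/2Z (cyclic of order 2)

f factors as (x^2 - 43)(x^2 - 1075), so the splitting field is K = Q(sqrt(43), sqrt(1075)). The squarefree part of 43 is 43 and the squarefree part of 1075 is also 43, so sqrt(43) and sqrt(1075) are both rational multiples of sqrt(43). Hence Q(sqrt(43)) = Q(sqrt(1075)) = Q(sqrt(43)), and the splitting field collapses to a single degree-2 extension with Galois group Z/2Z.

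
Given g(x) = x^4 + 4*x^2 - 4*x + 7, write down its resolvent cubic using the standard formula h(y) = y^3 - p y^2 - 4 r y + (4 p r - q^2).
h(y) = y^3 - 4*y^2 - 28*y + 96

Identify coefficients: p = 4, q = -4, r = 7.
Plug into h(y) = y^3 - p y^2 - 4 r y + (4 p r - q^2):
  h(y) = y^3 - (4) y^2 - 4*(7) y + (4*(4)*(7) - (-4)^2)
       = y^3 + (-4) y^2 + (-28) y + (96).
Simplifying: h(y) = y^3 - 4*y^2 - 28*y + 96.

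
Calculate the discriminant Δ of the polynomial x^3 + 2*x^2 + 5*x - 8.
Δ = -3312

For x^3 + a x^2 + b x + c the discriminant is Δ = 18 a b c - 4 a^3 c + a^2 b^2 - 4 b^3 - 27 c^2.
Plug a = 2, b = 5, c = -8:
  18*(2)*(5)*(-8) - 4*(2)^3*(-8) + (2)^2*(5)^2 - 4*(5)^3 - 27*(-8)^2
  = -1440 + (256) + 100 + (-500) + (-1728)
  = -3312.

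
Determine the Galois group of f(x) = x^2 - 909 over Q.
Gal(K/Q) = Z/2Z (cyclic of order 2)

x^2 - 909 is irreducible over Q since 909 is not a rational square. The splitting field Q(sqrt(909)) has degree 2 over Q, and its unique nontrivial automorphism is sqrt(909) ↦ -sqrt(909). Hence Gal(Q(sqrt(909))/Q) = Z/2Z.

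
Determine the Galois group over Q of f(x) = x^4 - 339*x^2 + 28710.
Gal(K/Q) = V_4 (Klein four-group, Z/2Z × Z/2Z)

f factors as (x^2 - 174)(x^2 - 165), so the splitting field is K = Q(sqrt(174), sqrt(165)). The elements 174, 165, 28710 are all non-squares in Q, so sqrt(174) and sqrt(165) generate independent quadratic extensions. Thus [K:Q] = 4 and Gal(K/Q) is generated by the two order-2 automorphisms sqrt(174) ↦ -sqrt(174) and sqrt(165) ↦ -sqrt(165), giving V_4.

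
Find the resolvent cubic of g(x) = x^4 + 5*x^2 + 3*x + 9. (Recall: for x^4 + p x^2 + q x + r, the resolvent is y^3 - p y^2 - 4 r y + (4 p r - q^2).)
h(y) = y^3 - 5*y^2 - 36*y + 171

Identify coefficients: p = 5, q = 3, r = 9.
Plug into h(y) = y^3 - p y^2 - 4 r y + (4 p r - q^2):
  h(y) = y^3 - (5) y^2 - 4*(9) y + (4*(5)*(9) - (3)^2)
       = y^3 + (-5) y^2 + (-36) y + (171).
Simplifying: h(y) = y^3 - 5*y^2 - 36*y + 171.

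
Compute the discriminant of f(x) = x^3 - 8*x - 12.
Δ = -1840

For a depressed cubic x^3 + p x + q the discriminant is Δ = -4 p^3 - 27 q^2 = -4*(-8)^3 - 27*(-12)^2 = 2048 - 3888 = -1840.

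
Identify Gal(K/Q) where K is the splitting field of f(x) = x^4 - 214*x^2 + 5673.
Gal(K/Q) = V_4 (Klein four-group, Z/2Z × Z/2Z)

f factors as (x^2 - 31)(x^2 - 183), so the splitting field is K = Q(sqrt(31), sqrt(183)). The elements 31, 183, 5673 are all non-squares in Q, so sqrt(31) and sqrt(183) generate independent quadratic extensions. Thus [K:Q] = 4 and Gal(K/Q) is generated by the two order-2 automorphisms sqrt(31) ↦ -sqrt(31) and sqrt(183) ↦ -sqrt(183), giving V_4.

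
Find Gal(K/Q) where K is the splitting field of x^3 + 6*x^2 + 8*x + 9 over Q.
Gal(K/Q) = S_3 (symmetric group of order 6)

Compute the discriminant of x^3 + (6)*x^2 + (8)*x + (9): Δ = -1931. Since Δ is not a rational square, the Galois group is not contained in A_3; it must be the full S_3 (irreducibility of the cubic rules out anything smaller).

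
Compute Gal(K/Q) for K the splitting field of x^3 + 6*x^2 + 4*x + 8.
Gal(K/Q) = S_3 (symmetric group of order 6)

Compute the discriminant of x^3 + (6)*x^2 + (4)*x + (8): Δ = -4864. Since Δ is not a rational square, the Galois group is not contained in A_3; it must be the full S_3 (irreducibility of the cubic rules out anything smaller).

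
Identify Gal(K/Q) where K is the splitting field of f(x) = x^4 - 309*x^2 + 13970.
Gal(K/Q) = V_4 (Klein four-group, Z/2Z × Z/2Z)

f factors as (x^2 - 254)(x^2 - 55), so the splitting field is K = Q(sqrt(254), sqrt(55)). The elements 254, 55, 13970 are all non-squares in Q, so sqrt(254) and sqrt(55) generate independent quadratic extensions. Thus [K:Q] = 4 and Gal(K/Q) is generated by the two order-2 automorphisms sqrt(254) ↦ -sqrt(254) and sqrt(55) ↦ -sqrt(55), giving V_4.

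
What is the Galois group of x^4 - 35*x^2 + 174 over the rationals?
Gal(K/Q) = V_4 (Klein four-group, Z/2Z × Z/2Z)

f factors as (x^2 - 6)(x^2 - 29), so the splitting field is K = Q(sqrt(6), sqrt(29)). The elements 6, 29, 174 are all non-squares in Q, so sqrt(6) and sqrt(29) generate independent quadratic extensions. Thus [K:Q] = 4 and Gal(K/Q) is generated by the two order-2 automorphisms sqrt(6) ↦ -sqrt(6) and sqrt(29) ↦ -sqrt(29), giving V_4.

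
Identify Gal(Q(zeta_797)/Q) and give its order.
|Gal(Q(zeta_797)/Q)| = phi(797) = 796; group ≅ (Z/797Z)^* ≅ Z/796Z

The n-th cyclotomic polynomial Φ_797(x) is the minimal polynomial of zeta_797 over Q and has degree phi(797) = 796. So Q(zeta_797) is a degree-796 Galois extension with Galois group (Z/797Z)^*. (Z/797Z)^* is cyclic since 797 is an odd prime power (or 4). Hence Gal(Q(zeta_797)/Q) ≅ Z/796Z.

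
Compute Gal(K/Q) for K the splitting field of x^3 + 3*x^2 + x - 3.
Gal(K/Q) = S_3 (symmetric group of order 6)

Compute the discriminant of x^3 + (3)*x^2 + (1)*x + (-3): Δ = -76. Since Δ is not a rational square, the Galois group is not contained in A_3; it must be the full S_3 (irreducibility of the cubic rules out anything smaller).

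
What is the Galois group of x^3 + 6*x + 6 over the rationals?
Gal(K/Q) = S_3 (symmetric group of order 6)

Compute the discriminant of x^3 + (0)*x^2 + (6)*x + (6): Δ = -1836. Since Δ is not a rational square, the Galois group is not contained in A_3; it must be the full S_3 (irreducibility of the cubic rules out anything smaller).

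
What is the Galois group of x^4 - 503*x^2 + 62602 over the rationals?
Gal(K/Q) = V_4 (Klein four-group, Z/2Z × Z/2Z)

f factors as (x^2 - 226)(x^2 - 277), so the splitting field is K = Q(sqrt(226), sqrt(277)). The elements 226, 277, 62602 are all non-squares in Q, so sqrt(226) and sqrt(277) generate independent quadratic extensions. Thus [K:Q] = 4 and Gal(K/Q) is generated by the two order-2 automorphisms sqrt(226) ↦ -sqrt(226) and sqrt(277) ↦ -sqrt(277), giving V_4.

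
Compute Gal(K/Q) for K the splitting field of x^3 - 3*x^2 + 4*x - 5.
Gal(K/Q) = S_3 (symmetric group of order 6)

Compute the discriminant of x^3 + (-3)*x^2 + (4)*x + (-5): Δ = -247. Since Δ is not a rational square, the Galois group is not contained in A_3; it must be the full S_3 (irreducibility of the cubic rules out anything smaller).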